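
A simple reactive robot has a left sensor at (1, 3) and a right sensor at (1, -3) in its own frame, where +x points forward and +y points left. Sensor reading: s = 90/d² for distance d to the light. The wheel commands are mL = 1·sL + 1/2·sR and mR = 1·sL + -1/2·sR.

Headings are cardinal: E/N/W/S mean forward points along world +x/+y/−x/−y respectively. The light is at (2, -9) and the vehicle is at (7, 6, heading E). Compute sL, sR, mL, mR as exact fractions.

1/4 1/2 1/2 0

left sensor world pos  = (8, 9); dL² = 360
right sensor world pos = (8, 3); dR² = 180
sL = 90/360 = 1/4
sR = 90/180 = 1/2
mL = 1·sL + 1/2·sR = 1/2
mR = 1·sL + -1/2·sR = 0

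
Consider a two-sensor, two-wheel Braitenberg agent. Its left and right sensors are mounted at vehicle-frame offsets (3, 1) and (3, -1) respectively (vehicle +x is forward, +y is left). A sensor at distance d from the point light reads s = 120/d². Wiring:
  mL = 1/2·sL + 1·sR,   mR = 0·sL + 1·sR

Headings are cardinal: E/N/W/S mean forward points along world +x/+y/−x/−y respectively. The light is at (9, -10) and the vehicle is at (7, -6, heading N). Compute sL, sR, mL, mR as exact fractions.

60/29 12/5 498/145 12/5

left sensor world pos  = (6, -3); dL² = 58
right sensor world pos = (8, -3); dR² = 50
sL = 120/58 = 60/29
sR = 120/50 = 12/5
mL = 1/2·sL + 1·sR = 498/145
mR = 0·sL + 1·sR = 12/5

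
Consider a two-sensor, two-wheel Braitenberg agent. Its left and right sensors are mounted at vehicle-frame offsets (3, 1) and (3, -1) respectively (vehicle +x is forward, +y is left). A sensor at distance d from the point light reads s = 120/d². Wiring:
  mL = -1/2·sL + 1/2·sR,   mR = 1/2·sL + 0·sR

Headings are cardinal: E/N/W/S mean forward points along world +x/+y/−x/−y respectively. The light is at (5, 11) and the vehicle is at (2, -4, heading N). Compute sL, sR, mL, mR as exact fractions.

3/4 30/37 9/296 3/8

left sensor world pos  = (1, -1); dL² = 160
right sensor world pos = (3, -1); dR² = 148
sL = 120/160 = 3/4
sR = 120/148 = 30/37
mL = -1/2·sL + 1/2·sR = 9/296
mR = 1/2·sL + 0·sR = 3/8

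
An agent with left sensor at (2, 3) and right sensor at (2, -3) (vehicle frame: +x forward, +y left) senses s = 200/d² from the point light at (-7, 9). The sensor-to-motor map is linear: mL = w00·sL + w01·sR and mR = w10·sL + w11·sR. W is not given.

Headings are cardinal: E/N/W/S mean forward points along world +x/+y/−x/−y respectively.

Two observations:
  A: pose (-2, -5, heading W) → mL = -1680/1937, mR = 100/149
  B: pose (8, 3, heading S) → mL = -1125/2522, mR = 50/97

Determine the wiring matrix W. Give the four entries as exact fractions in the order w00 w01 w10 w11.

obs A: pose=(-2,-5,W) → sL=100/149, sR=20/13, mL=-1680/1937, mR=100/149
obs B: pose=(8,3,S) → sL=50/97, sR=25/26, mL=-1125/2522, mR=50/97
sensor matrix S = [[100/149, 20/13], [50/97, 25/26]]; det S = -27750/187889
solve [mL_A; mL_B] = S·[w00; w01] and [mR_A; mR_B] = S·[w10; w11]:
  w00 = 1, w01 = -1, w10 = 1, w11 = 0

1 -1 1 0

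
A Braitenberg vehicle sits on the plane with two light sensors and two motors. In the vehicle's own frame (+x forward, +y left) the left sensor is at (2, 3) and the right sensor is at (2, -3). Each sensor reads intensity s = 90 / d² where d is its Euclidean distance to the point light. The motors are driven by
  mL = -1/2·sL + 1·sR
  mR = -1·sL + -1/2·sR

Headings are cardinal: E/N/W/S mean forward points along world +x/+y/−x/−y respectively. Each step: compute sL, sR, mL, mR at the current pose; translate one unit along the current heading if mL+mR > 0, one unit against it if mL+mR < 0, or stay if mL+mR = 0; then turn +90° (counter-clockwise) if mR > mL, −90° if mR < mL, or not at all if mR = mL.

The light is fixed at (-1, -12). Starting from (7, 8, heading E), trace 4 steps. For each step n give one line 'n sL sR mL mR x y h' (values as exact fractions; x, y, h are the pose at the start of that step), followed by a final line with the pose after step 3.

n=0: pose=(7,8,E); sL=90/629, sR=90/389; mL=39105/244681, mR=-63315/244681; mL+mR=-24210/244681 → advance -1; mR−mL=-102420/244681 → turn -1·90°
n=1: pose=(6,8,S); sL=45/212, sR=9/34; mL=1143/7208, mR=-621/1802; mL+mR=-1341/7208 → advance -1; mR−mL=-3627/7208 → turn -1·90°
n=2: pose=(6,9,W); sL=90/349, sR=90/601; mL=4365/209749, mR=-69795/209749; mL+mR=-65430/209749 → advance -1; mR−mL=-74160/209749 → turn -1·90°
n=3: pose=(7,9,N); sL=45/277, sR=9/65; mL=2061/36010, mR=-8343/36010; mL+mR=-3141/18005 → advance -1; mR−mL=-5202/18005 → turn -1·90°

0 90/629 90/389 39105/244681 -63315/244681 7 8 E
1 45/212 9/34 1143/7208 -621/1802 6 8 S
2 90/349 90/601 4365/209749 -69795/209749 6 9 W
3 45/277 9/65 2061/36010 -8343/36010 7 9 N
final 7 8 E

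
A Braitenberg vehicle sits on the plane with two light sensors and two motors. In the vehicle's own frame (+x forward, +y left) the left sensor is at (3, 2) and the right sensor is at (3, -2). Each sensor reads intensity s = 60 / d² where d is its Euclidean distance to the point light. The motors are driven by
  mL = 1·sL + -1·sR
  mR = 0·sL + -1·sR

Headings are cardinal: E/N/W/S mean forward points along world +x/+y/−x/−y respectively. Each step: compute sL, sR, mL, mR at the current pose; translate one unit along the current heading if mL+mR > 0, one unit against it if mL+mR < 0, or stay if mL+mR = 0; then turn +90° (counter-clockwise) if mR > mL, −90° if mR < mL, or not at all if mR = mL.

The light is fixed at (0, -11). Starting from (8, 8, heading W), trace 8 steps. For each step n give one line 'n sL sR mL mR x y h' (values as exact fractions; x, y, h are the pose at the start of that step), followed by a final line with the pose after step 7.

0 30/157 30/233 2280/36581 -30/233 8 8 W
1 60/533 12/121 864/64493 -12/121 9 8 N
2 15/136 3/20 -27/680 -3/20 9 7 E
3 12/65 20/87 -256/5655 -20/87 8 7 S
4 30/157 30/233 2280/36581 -30/233 8 8 W
5 60/533 12/121 864/64493 -12/121 9 8 N
6 15/136 3/20 -27/680 -3/20 9 7 E
7 12/65 20/87 -256/5655 -20/87 8 7 S
final 8 8 W

n=0: pose=(8,8,W); sL=30/157, sR=30/233; mL=2280/36581, mR=-30/233; mL+mR=-2430/36581 → advance -1; mR−mL=-30/157 → turn -1·90°
n=1: pose=(9,8,N); sL=60/533, sR=12/121; mL=864/64493, mR=-12/121; mL+mR=-5532/64493 → advance -1; mR−mL=-60/533 → turn -1·90°
n=2: pose=(9,7,E); sL=15/136, sR=3/20; mL=-27/680, mR=-3/20; mL+mR=-129/680 → advance -1; mR−mL=-15/136 → turn -1·90°
n=3: pose=(8,7,S); sL=12/65, sR=20/87; mL=-256/5655, mR=-20/87; mL+mR=-1556/5655 → advance -1; mR−mL=-12/65 → turn -1·90°
n=4: pose=(8,8,W); sL=30/157, sR=30/233; mL=2280/36581, mR=-30/233; mL+mR=-2430/36581 → advance -1; mR−mL=-30/157 → turn -1·90°
n=5: pose=(9,8,N); sL=60/533, sR=12/121; mL=864/64493, mR=-12/121; mL+mR=-5532/64493 → advance -1; mR−mL=-60/533 → turn -1·90°
n=6: pose=(9,7,E); sL=15/136, sR=3/20; mL=-27/680, mR=-3/20; mL+mR=-129/680 → advance -1; mR−mL=-15/136 → turn -1·90°
n=7: pose=(8,7,S); sL=12/65, sR=20/87; mL=-256/5655, mR=-20/87; mL+mR=-1556/5655 → advance -1; mR−mL=-12/65 → turn -1·90°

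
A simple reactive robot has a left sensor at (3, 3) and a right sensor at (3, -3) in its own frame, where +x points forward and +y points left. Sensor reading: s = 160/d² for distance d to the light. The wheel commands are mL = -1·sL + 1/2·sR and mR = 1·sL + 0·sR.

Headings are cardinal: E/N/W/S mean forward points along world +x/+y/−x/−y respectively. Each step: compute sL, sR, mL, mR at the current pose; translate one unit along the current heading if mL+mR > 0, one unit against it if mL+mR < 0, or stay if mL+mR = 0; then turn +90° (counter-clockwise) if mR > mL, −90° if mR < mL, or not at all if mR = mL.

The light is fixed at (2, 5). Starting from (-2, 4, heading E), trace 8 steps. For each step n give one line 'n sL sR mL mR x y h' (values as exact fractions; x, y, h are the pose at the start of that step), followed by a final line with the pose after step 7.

0 32 160/17 -464/17 32 -2 4 E
1 4 40 16 4 -1 4 N
2 160/9 160/9 -80/9 160/9 -1 5 E
3 80/17 16 56/17 80/17 0 5 N
4 160/29 160/41 -4240/1189 160/29 0 6 W
5 40 4 -38 40 -1 6 S
6 160/9 160/9 -80/9 160/9 -1 5 E
7 80/17 16 56/17 80/17 0 5 N
final 0 6 W

n=0: pose=(-2,4,E); sL=32, sR=160/17; mL=-464/17, mR=32; mL+mR=80/17 → advance +1; mR−mL=1008/17 → turn +1·90°
n=1: pose=(-1,4,N); sL=4, sR=40; mL=16, mR=4; mL+mR=20 → advance +1; mR−mL=-12 → turn -1·90°
n=2: pose=(-1,5,E); sL=160/9, sR=160/9; mL=-80/9, mR=160/9; mL+mR=80/9 → advance +1; mR−mL=80/3 → turn +1·90°
n=3: pose=(0,5,N); sL=80/17, sR=16; mL=56/17, mR=80/17; mL+mR=8 → advance +1; mR−mL=24/17 → turn +1·90°
n=4: pose=(0,6,W); sL=160/29, sR=160/41; mL=-4240/1189, mR=160/29; mL+mR=80/41 → advance +1; mR−mL=10800/1189 → turn +1·90°
n=5: pose=(-1,6,S); sL=40, sR=4; mL=-38, mR=40; mL+mR=2 → advance +1; mR−mL=78 → turn +1·90°
n=6: pose=(-1,5,E); sL=160/9, sR=160/9; mL=-80/9, mR=160/9; mL+mR=80/9 → advance +1; mR−mL=80/3 → turn +1·90°
n=7: pose=(0,5,N); sL=80/17, sR=16; mL=56/17, mR=80/17; mL+mR=8 → advance +1; mR−mL=24/17 → turn +1·90°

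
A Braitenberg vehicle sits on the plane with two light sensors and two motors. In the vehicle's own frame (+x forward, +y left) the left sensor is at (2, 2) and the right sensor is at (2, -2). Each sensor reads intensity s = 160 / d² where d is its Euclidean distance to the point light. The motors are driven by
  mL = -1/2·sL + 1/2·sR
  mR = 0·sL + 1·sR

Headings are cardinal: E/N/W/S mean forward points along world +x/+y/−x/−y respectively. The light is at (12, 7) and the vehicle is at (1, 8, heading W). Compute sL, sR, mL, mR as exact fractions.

16/17 80/89 -32/1513 80/89

left sensor world pos  = (-1, 6); dL² = 170
right sensor world pos = (-1, 10); dR² = 178
sL = 160/170 = 16/17
sR = 160/178 = 80/89
mL = -1/2·sL + 1/2·sR = -32/1513
mR = 0·sL + 1·sR = 80/89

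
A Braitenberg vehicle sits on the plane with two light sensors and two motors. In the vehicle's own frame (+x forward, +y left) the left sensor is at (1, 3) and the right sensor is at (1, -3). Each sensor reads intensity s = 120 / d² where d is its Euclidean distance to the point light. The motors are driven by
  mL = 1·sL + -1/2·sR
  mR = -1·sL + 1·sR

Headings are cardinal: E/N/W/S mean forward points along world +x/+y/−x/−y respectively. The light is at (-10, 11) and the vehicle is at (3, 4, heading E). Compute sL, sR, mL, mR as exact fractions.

left sensor world pos  = (4, 7); dL² = 212
right sensor world pos = (4, 1); dR² = 296
sL = 120/212 = 30/53
sR = 120/296 = 15/37
mL = 1·sL + -1/2·sR = 1425/3922
mR = -1·sL + 1·sR = -315/1961

30/53 15/37 1425/3922 -315/1961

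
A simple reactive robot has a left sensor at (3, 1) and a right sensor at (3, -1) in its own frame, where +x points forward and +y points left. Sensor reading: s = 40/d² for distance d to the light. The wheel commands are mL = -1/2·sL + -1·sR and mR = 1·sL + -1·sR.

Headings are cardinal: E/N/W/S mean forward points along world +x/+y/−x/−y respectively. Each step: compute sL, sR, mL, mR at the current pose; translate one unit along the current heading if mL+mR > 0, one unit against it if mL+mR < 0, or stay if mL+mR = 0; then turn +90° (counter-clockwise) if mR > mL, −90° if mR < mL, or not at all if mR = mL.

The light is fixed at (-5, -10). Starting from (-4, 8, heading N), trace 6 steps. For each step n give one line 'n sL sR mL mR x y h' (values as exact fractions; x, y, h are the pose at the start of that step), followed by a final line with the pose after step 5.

0 40/441 8/89 -5308/39249 32/39249 -4 8 N
1 2/13 5/41 -106/533 17/533 -4 7 W
2 8/41 40/197 -2428/8077 -64/8077 -3 7 S
3 20/193 20/157 -5430/30301 -720/30301 -3 8 E
4 40/441 8/89 -5308/39249 32/39249 -4 8 N
5 2/13 5/41 -106/533 17/533 -4 7 W
final -3 7 S

n=0: pose=(-4,8,N); sL=40/441, sR=8/89; mL=-5308/39249, mR=32/39249; mL+mR=-5276/39249 → advance -1; mR−mL=20/147 → turn +1·90°
n=1: pose=(-4,7,W); sL=2/13, sR=5/41; mL=-106/533, mR=17/533; mL+mR=-89/533 → advance -1; mR−mL=3/13 → turn +1·90°
n=2: pose=(-3,7,S); sL=8/41, sR=40/197; mL=-2428/8077, mR=-64/8077; mL+mR=-2492/8077 → advance -1; mR−mL=12/41 → turn +1·90°
n=3: pose=(-3,8,E); sL=20/193, sR=20/157; mL=-5430/30301, mR=-720/30301; mL+mR=-6150/30301 → advance -1; mR−mL=30/193 → turn +1·90°
n=4: pose=(-4,8,N); sL=40/441, sR=8/89; mL=-5308/39249, mR=32/39249; mL+mR=-5276/39249 → advance -1; mR−mL=20/147 → turn +1·90°
n=5: pose=(-4,7,W); sL=2/13, sR=5/41; mL=-106/533, mR=17/533; mL+mR=-89/533 → advance -1; mR−mL=3/13 → turn +1·90°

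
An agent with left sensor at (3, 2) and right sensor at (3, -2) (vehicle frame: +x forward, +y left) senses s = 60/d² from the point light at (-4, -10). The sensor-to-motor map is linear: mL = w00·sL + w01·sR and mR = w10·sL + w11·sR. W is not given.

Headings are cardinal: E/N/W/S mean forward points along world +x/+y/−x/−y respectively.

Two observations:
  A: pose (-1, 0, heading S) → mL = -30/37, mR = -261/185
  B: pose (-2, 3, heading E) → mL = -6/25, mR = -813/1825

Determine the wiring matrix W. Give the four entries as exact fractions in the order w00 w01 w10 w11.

-1 0 -1 -1/2

obs A: pose=(-1,0,S) → sL=30/37, sR=6/5, mL=-30/37, mR=-261/185
obs B: pose=(-2,3,E) → sL=6/25, sR=30/73, mL=-6/25, mR=-813/1825
sensor matrix S = [[30/37, 6/5], [6/25, 30/73]]; det S = 15264/337625
solve [mL_A; mL_B] = S·[w00; w01] and [mR_A; mR_B] = S·[w10; w11]:
  w00 = -1, w01 = 0, w10 = -1, w11 = -1/2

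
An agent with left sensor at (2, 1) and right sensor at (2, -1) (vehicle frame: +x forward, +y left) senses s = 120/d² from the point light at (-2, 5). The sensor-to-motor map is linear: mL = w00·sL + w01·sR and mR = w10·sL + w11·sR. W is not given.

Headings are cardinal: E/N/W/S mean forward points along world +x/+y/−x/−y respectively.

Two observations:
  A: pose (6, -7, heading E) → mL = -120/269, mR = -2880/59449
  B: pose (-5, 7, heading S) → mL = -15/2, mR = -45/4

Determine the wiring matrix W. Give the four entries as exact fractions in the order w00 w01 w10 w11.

0 -1 -1/2 1/2

obs A: pose=(6,-7,E) → sL=120/221, sR=120/269, mL=-120/269, mR=-2880/59449
obs B: pose=(-5,7,S) → sL=30, sR=15/2, mL=-15/2, mR=-45/4
sensor matrix S = [[120/221, 120/269], [30, 15/2]]; det S = -553500/59449
solve [mL_A; mL_B] = S·[w00; w01] and [mR_A; mR_B] = S·[w10; w11]:
  w00 = 0, w01 = -1, w10 = -1/2, w11 = 1/2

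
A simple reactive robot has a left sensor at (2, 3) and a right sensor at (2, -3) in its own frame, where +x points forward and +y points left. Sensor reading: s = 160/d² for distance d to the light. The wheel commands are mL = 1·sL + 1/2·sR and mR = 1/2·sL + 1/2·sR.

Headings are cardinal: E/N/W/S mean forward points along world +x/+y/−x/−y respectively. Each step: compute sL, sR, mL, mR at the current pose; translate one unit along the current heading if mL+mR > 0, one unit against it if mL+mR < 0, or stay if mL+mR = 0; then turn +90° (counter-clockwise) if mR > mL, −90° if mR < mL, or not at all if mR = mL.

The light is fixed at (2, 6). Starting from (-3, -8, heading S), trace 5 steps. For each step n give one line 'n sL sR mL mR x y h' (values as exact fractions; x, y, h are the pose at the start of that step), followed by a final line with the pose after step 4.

n=0: pose=(-3,-8,S); sL=8/13, sR=1/2; mL=45/52, mR=29/52; mL+mR=37/26 → advance +1; mR−mL=-4/13 → turn -1·90°
n=1: pose=(-3,-9,W); sL=160/373, sR=160/193; mL=60720/71989, mR=45280/71989; mL+mR=106000/71989 → advance +1; mR−mL=-80/373 → turn -1·90°
n=2: pose=(-4,-9,N); sL=16/25, sR=80/89; mL=2424/2225, mR=1712/2225; mL+mR=4136/2225 → advance +1; mR−mL=-8/25 → turn -1·90°
n=3: pose=(-4,-8,E); sL=160/137, sR=32/61; mL=11952/8357, mR=7072/8357; mL+mR=19024/8357 → advance +1; mR−mL=-80/137 → turn -1·90°
n=4: pose=(-3,-8,S); sL=8/13, sR=1/2; mL=45/52, mR=29/52; mL+mR=37/26 → advance +1; mR−mL=-4/13 → turn -1·90°

0 8/13 1/2 45/52 29/52 -3 -8 S
1 160/373 160/193 60720/71989 45280/71989 -3 -9 W
2 16/25 80/89 2424/2225 1712/2225 -4 -9 N
3 160/137 32/61 11952/8357 7072/8357 -4 -8 E
4 8/13 1/2 45/52 29/52 -3 -8 S
final -3 -9 W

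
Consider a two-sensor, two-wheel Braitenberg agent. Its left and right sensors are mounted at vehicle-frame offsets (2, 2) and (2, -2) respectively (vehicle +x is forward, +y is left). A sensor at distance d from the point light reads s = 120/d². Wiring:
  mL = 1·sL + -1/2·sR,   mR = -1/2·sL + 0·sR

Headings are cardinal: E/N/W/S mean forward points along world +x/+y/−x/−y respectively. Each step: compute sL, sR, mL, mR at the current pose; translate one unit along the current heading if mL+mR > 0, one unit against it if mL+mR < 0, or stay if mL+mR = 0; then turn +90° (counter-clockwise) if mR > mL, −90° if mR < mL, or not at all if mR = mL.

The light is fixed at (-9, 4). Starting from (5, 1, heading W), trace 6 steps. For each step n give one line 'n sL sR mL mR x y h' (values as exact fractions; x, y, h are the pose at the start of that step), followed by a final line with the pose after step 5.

n=0: pose=(5,1,W); sL=120/169, sR=24/29; mL=1452/4901, mR=-60/169; mL+mR=-288/4901 → advance -1; mR−mL=-3192/4901 → turn -1·90°
n=1: pose=(6,1,N); sL=12/17, sR=12/29; mL=246/493, mR=-6/17; mL+mR=72/493 → advance +1; mR−mL=-420/493 → turn -1·90°
n=2: pose=(6,2,E); sL=120/289, sR=24/61; mL=3852/17629, mR=-60/289; mL+mR=192/17629 → advance +1; mR−mL=-7512/17629 → turn -1·90°
n=3: pose=(7,2,S); sL=6/17, sR=30/53; mL=63/901, mR=-3/17; mL+mR=-96/901 → advance -1; mR−mL=-222/901 → turn -1·90°
n=4: pose=(7,3,W); sL=24/41, sR=120/197; mL=2268/8077, mR=-12/41; mL+mR=-96/8077 → advance -1; mR−mL=-4632/8077 → turn -1·90°
n=5: pose=(8,3,N); sL=60/113, sR=60/181; mL=7470/20453, mR=-30/113; mL+mR=2040/20453 → advance +1; mR−mL=-12900/20453 → turn -1·90°

0 120/169 24/29 1452/4901 -60/169 5 1 W
1 12/17 12/29 246/493 -6/17 6 1 N
2 120/289 24/61 3852/17629 -60/289 6 2 E
3 6/17 30/53 63/901 -3/17 7 2 S
4 24/41 120/197 2268/8077 -12/41 7 3 W
5 60/113 60/181 7470/20453 -30/113 8 3 N
final 8 4 E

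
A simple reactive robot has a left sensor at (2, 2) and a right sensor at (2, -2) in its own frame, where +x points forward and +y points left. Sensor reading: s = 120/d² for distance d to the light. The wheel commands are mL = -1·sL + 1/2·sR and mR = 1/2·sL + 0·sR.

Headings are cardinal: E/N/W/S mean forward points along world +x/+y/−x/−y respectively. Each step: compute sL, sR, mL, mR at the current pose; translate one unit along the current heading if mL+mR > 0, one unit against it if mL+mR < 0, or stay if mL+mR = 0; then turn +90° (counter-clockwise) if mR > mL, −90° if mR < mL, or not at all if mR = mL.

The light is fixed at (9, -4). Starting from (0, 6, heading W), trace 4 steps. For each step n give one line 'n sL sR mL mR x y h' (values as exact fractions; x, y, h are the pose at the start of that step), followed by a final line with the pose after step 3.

n=0: pose=(0,6,W); sL=24/37, sR=24/53; mL=-828/1961, mR=12/37; mL+mR=-192/1961 → advance -1; mR−mL=1464/1961 → turn +1·90°
n=1: pose=(1,6,S); sL=6/5, sR=30/41; mL=-171/205, mR=3/5; mL+mR=-48/205 → advance -1; mR−mL=294/205 → turn +1·90°
n=2: pose=(1,7,E); sL=24/41, sR=40/39; mL=-116/1599, mR=12/41; mL+mR=352/1599 → advance +1; mR−mL=584/1599 → turn +1·90°
n=3: pose=(2,7,N); sL=12/25, sR=60/97; mL=-414/2425, mR=6/25; mL+mR=168/2425 → advance +1; mR−mL=996/2425 → turn +1·90°

0 24/37 24/53 -828/1961 12/37 0 6 W
1 6/5 30/41 -171/205 3/5 1 6 S
2 24/41 40/39 -116/1599 12/41 1 7 E
3 12/25 60/97 -414/2425 6/25 2 7 N
final 2 8 W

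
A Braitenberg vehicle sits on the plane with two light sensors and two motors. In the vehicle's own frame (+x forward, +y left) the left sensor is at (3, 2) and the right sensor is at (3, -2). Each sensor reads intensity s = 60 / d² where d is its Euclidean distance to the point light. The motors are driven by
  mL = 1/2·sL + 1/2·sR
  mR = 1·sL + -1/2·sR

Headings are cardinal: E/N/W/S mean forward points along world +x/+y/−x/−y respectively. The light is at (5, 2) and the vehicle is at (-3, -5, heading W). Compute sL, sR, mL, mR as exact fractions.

30/101 30/73 2610/7373 675/7373

left sensor world pos  = (-6, -7); dL² = 202
right sensor world pos = (-6, -3); dR² = 146
sL = 60/202 = 30/101
sR = 60/146 = 30/73
mL = 1/2·sL + 1/2·sR = 2610/7373
mR = 1·sL + -1/2·sR = 675/7373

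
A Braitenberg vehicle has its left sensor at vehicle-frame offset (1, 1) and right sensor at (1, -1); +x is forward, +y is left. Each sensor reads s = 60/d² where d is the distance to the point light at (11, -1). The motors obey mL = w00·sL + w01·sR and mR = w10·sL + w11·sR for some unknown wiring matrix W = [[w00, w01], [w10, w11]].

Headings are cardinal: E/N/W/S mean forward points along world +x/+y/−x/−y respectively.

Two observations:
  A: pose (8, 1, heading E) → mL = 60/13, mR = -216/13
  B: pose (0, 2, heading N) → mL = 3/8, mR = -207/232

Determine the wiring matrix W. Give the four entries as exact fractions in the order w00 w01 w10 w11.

obs A: pose=(8,1,E) → sL=60/13, sR=12, mL=60/13, mR=-216/13
obs B: pose=(0,2,N) → sL=3/8, sR=15/29, mL=3/8, mR=-207/232
sensor matrix S = [[60/13, 12], [3/8, 15/29]]; det S = -1593/754
solve [mL_A; mL_B] = S·[w00; w01] and [mR_A; mR_B] = S·[w10; w11]:
  w00 = 1, w01 = 0, w10 = -1, w11 = -1

1 0 -1 -1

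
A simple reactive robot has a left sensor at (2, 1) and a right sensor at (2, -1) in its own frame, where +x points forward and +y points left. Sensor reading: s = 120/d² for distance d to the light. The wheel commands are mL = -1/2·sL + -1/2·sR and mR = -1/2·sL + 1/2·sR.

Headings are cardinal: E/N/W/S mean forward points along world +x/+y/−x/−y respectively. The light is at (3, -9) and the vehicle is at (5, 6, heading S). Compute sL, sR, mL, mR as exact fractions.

left sensor world pos  = (6, 4); dL² = 178
right sensor world pos = (4, 4); dR² = 170
sL = 120/178 = 60/89
sR = 120/170 = 12/17
mL = -1/2·sL + -1/2·sR = -1044/1513
mR = -1/2·sL + 1/2·sR = 24/1513

60/89 12/17 -1044/1513 24/1513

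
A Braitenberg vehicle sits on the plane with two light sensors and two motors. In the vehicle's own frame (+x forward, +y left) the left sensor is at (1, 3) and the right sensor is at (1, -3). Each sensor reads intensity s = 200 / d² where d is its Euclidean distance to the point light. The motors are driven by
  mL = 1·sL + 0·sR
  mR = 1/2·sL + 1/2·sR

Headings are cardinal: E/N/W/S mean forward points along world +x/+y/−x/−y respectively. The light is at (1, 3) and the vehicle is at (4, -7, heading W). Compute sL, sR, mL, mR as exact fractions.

200/173 200/53 200/173 22600/9169

left sensor world pos  = (3, -10); dL² = 173
right sensor world pos = (3, -4); dR² = 53
sL = 200/173 = 200/173
sR = 200/53 = 200/53
mL = 1·sL + 0·sR = 200/173
mR = 1/2·sL + 1/2·sR = 22600/9169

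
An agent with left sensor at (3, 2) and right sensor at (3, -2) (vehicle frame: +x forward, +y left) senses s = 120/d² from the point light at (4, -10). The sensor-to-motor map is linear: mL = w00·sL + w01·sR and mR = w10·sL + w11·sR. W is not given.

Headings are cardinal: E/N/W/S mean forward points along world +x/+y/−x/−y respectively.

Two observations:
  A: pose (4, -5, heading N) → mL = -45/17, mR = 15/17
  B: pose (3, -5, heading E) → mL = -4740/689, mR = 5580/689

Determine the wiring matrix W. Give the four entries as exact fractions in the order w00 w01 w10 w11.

obs A: pose=(4,-5,N) → sL=30/17, sR=30/17, mL=-45/17, mR=15/17
obs B: pose=(3,-5,E) → sL=120/53, sR=120/13, mL=-4740/689, mR=5580/689
sensor matrix S = [[30/17, 30/17], [120/53, 120/13]]; det S = 144000/11713
solve [mL_A; mL_B] = S·[w00; w01] and [mR_A; mR_B] = S·[w10; w11]:
  w00 = -1, w01 = -1/2, w10 = -1/2, w11 = 1

-1 -1/2 -1/2 1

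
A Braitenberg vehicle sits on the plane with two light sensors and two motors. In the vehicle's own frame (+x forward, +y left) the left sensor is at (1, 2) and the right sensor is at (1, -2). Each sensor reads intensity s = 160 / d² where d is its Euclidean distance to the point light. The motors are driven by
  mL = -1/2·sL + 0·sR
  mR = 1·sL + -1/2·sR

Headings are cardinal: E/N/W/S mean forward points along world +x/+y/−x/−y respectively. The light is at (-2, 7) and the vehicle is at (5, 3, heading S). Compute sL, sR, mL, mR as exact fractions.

left sensor world pos  = (7, 2); dL² = 106
right sensor world pos = (3, 2); dR² = 50
sL = 160/106 = 80/53
sR = 160/50 = 16/5
mL = -1/2·sL + 0·sR = -40/53
mR = 1·sL + -1/2·sR = -24/265

80/53 16/5 -40/53 -24/265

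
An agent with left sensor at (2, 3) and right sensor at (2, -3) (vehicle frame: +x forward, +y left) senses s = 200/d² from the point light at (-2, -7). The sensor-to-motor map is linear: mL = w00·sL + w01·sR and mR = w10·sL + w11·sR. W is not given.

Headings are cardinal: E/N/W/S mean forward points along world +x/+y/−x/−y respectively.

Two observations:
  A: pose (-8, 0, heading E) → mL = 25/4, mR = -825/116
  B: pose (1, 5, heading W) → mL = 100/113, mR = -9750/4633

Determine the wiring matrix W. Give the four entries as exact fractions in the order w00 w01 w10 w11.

0 1 -1/2 -1

obs A: pose=(-8,0,E) → sL=50/29, sR=25/4, mL=25/4, mR=-825/116
obs B: pose=(1,5,W) → sL=100/41, sR=100/113, mL=100/113, mR=-9750/4633
sensor matrix S = [[50/29, 25/4], [100/41, 100/113]]; det S = -1843125/134357
solve [mL_A; mL_B] = S·[w00; w01] and [mR_A; mR_B] = S·[w10; w11]:
  w00 = 0, w01 = 1, w10 = -1/2, w11 = -1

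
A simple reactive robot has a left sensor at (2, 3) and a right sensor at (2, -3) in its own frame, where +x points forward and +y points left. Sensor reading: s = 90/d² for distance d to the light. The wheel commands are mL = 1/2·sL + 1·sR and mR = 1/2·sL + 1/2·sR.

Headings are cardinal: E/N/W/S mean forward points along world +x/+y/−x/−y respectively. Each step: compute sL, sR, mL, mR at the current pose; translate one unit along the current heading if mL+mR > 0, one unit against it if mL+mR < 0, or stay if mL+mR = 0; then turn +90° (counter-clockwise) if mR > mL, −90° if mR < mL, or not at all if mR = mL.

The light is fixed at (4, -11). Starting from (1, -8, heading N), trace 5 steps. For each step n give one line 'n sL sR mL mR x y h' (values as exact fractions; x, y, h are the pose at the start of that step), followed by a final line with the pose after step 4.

0 90/61 18/5 1323/305 774/305 1 -8 N
1 9/5 45 459/10 117/5 1 -7 E
2 18 90/29 351/29 306/29 2 -7 S
3 45/8 45/26 945/208 765/208 2 -8 W
4 90/61 18/5 1323/305 774/305 1 -8 N
final 1 -7 E

n=0: pose=(1,-8,N); sL=90/61, sR=18/5; mL=1323/305, mR=774/305; mL+mR=2097/305 → advance +1; mR−mL=-9/5 → turn -1·90°
n=1: pose=(1,-7,E); sL=9/5, sR=45; mL=459/10, mR=117/5; mL+mR=693/10 → advance +1; mR−mL=-45/2 → turn -1·90°
n=2: pose=(2,-7,S); sL=18, sR=90/29; mL=351/29, mR=306/29; mL+mR=657/29 → advance +1; mR−mL=-45/29 → turn -1·90°
n=3: pose=(2,-8,W); sL=45/8, sR=45/26; mL=945/208, mR=765/208; mL+mR=855/104 → advance +1; mR−mL=-45/52 → turn -1·90°
n=4: pose=(1,-8,N); sL=90/61, sR=18/5; mL=1323/305, mR=774/305; mL+mR=2097/305 → advance +1; mR−mL=-9/5 → turn -1·90°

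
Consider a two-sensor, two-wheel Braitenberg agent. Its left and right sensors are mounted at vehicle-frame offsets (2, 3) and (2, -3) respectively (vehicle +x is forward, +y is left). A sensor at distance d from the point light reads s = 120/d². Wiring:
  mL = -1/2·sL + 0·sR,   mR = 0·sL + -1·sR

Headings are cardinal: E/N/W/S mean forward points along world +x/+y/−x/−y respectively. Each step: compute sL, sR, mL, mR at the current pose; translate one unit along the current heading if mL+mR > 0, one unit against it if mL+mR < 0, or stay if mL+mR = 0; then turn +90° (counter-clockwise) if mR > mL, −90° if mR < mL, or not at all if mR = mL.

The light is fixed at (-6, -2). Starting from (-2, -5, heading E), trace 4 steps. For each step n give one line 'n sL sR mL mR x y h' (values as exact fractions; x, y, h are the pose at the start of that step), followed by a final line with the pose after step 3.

n=0: pose=(-2,-5,E); sL=10/3, sR=5/3; mL=-5/3, mR=-5/3; mL+mR=-10/3 → advance -1; mR−mL=0 → turn +0·90°
n=1: pose=(-3,-5,E); sL=24/5, sR=120/61; mL=-12/5, mR=-120/61; mL+mR=-1332/305 → advance -1; mR−mL=132/305 → turn +1·90°
n=2: pose=(-4,-5,N); sL=60, sR=60/13; mL=-30, mR=-60/13; mL+mR=-450/13 → advance -1; mR−mL=330/13 → turn +1·90°
n=3: pose=(-4,-6,W); sL=120/49, sR=120; mL=-60/49, mR=-120; mL+mR=-5940/49 → advance -1; mR−mL=-5820/49 → turn -1·90°

0 10/3 5/3 -5/3 -5/3 -2 -5 E
1 24/5 120/61 -12/5 -120/61 -3 -5 E
2 60 60/13 -30 -60/13 -4 -5 N
3 120/49 120 -60/49 -120 -4 -6 W
final -3 -6 N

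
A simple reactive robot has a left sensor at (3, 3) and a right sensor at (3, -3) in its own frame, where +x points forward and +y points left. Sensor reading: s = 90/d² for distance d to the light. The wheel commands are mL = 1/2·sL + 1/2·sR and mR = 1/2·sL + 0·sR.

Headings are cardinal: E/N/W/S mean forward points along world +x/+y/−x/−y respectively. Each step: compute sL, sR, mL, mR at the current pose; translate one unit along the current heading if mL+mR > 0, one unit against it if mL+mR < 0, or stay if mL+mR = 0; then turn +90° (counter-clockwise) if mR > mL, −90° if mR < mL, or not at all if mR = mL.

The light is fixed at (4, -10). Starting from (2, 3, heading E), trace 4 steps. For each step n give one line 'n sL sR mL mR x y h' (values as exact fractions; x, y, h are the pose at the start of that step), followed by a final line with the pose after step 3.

n=0: pose=(2,3,E); sL=90/257, sR=90/101; mL=16110/25957, mR=45/257; mL+mR=20655/25957 → advance +1; mR−mL=-45/101 → turn -1·90°
n=1: pose=(3,3,S); sL=45/52, sR=45/58; mL=2475/3016, mR=45/104; mL+mR=945/754 → advance +1; mR−mL=-45/116 → turn -1·90°
n=2: pose=(3,2,W); sL=90/97, sR=90/241; mL=15210/23377, mR=45/97; mL+mR=26055/23377 → advance +1; mR−mL=-45/241 → turn -1·90°
n=3: pose=(2,2,N); sL=9/25, sR=45/113; mL=1071/2825, mR=9/50; mL+mR=3159/5650 → advance +1; mR−mL=-45/226 → turn -1·90°

0 90/257 90/101 16110/25957 45/257 2 3 E
1 45/52 45/58 2475/3016 45/104 3 3 S
2 90/97 90/241 15210/23377 45/97 3 2 W
3 9/25 45/113 1071/2825 9/50 2 2 N
final 2 3 E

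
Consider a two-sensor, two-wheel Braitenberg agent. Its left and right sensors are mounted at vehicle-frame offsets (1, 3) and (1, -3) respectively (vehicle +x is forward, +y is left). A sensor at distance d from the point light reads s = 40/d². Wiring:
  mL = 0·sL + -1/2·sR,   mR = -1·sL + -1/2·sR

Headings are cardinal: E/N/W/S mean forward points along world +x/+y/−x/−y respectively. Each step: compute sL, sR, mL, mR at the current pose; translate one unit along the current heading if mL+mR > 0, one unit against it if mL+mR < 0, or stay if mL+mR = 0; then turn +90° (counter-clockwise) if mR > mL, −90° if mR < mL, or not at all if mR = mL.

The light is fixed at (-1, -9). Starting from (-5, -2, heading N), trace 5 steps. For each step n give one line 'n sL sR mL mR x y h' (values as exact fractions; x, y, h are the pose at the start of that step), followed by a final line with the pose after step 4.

n=0: pose=(-5,-2,N); sL=40/113, sR=8/13; mL=-4/13, mR=-972/1469; mL+mR=-1424/1469 → advance -1; mR−mL=-40/113 → turn -1·90°
n=1: pose=(-5,-3,E); sL=4/9, sR=20/9; mL=-10/9, mR=-14/9; mL+mR=-8/3 → advance -1; mR−mL=-4/9 → turn -1·90°
n=2: pose=(-6,-3,S); sL=40/29, sR=40/89; mL=-20/89, mR=-4140/2581; mL+mR=-4720/2581 → advance -1; mR−mL=-40/29 → turn -1·90°
n=3: pose=(-6,-2,W); sL=10/13, sR=5/17; mL=-5/34, mR=-405/442; mL+mR=-235/221 → advance -1; mR−mL=-10/13 → turn -1·90°
n=4: pose=(-5,-2,N); sL=40/113, sR=8/13; mL=-4/13, mR=-972/1469; mL+mR=-1424/1469 → advance -1; mR−mL=-40/113 → turn -1·90°

0 40/113 8/13 -4/13 -972/1469 -5 -2 N
1 4/9 20/9 -10/9 -14/9 -5 -3 E
2 40/29 40/89 -20/89 -4140/2581 -6 -3 S
3 10/13 5/17 -5/34 -405/442 -6 -2 W
4 40/113 8/13 -4/13 -972/1469 -5 -2 N
final -5 -3 E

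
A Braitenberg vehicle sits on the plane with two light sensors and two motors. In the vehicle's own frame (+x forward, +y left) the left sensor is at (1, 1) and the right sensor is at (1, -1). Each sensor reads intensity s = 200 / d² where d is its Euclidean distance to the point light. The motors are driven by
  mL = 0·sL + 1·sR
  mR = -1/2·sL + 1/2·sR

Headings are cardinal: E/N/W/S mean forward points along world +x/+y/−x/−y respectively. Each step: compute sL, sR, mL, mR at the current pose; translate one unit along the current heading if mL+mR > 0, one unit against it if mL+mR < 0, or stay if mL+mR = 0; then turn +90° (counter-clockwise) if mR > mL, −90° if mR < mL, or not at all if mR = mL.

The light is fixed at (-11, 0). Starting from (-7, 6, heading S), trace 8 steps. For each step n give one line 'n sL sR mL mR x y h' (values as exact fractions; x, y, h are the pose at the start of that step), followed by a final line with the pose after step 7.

n=0: pose=(-7,6,S); sL=4, sR=100/17; mL=100/17, mR=16/17; mL+mR=116/17 → advance +1; mR−mL=-84/17 → turn -1·90°
n=1: pose=(-7,5,W); sL=8, sR=40/9; mL=40/9, mR=-16/9; mL+mR=8/3 → advance +1; mR−mL=-56/9 → turn -1·90°
n=2: pose=(-8,5,N); sL=5, sR=50/13; mL=50/13, mR=-15/26; mL+mR=85/26 → advance +1; mR−mL=-115/26 → turn -1·90°
n=3: pose=(-8,6,E); sL=40/13, sR=200/41; mL=200/41, mR=480/533; mL+mR=3080/533 → advance +1; mR−mL=-2120/533 → turn -1·90°
n=4: pose=(-7,6,S); sL=4, sR=100/17; mL=100/17, mR=16/17; mL+mR=116/17 → advance +1; mR−mL=-84/17 → turn -1·90°
n=5: pose=(-7,5,W); sL=8, sR=40/9; mL=40/9, mR=-16/9; mL+mR=8/3 → advance +1; mR−mL=-56/9 → turn -1·90°
n=6: pose=(-8,5,N); sL=5, sR=50/13; mL=50/13, mR=-15/26; mL+mR=85/26 → advance +1; mR−mL=-115/26 → turn -1·90°
n=7: pose=(-8,6,E); sL=40/13, sR=200/41; mL=200/41, mR=480/533; mL+mR=3080/533 → advance +1; mR−mL=-2120/533 → turn -1·90°

0 4 100/17 100/17 16/17 -7 6 S
1 8 40/9 40/9 -16/9 -7 5 W
2 5 50/13 50/13 -15/26 -8 5 N
3 40/13 200/41 200/41 480/533 -8 6 E
4 4 100/17 100/17 16/17 -7 6 S
5 8 40/9 40/9 -16/9 -7 5 W
6 5 50/13 50/13 -15/26 -8 5 N
7 40/13 200/41 200/41 480/533 -8 6 E
final -7 6 S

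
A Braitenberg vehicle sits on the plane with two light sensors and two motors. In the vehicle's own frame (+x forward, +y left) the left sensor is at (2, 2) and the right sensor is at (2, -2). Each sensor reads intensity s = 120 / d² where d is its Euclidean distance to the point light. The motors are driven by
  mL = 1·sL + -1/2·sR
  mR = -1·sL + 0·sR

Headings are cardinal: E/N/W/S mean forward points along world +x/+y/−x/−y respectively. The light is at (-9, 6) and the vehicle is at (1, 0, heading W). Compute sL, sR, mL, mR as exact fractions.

15/16 3/2 3/16 -15/16

left sensor world pos  = (-1, -2); dL² = 128
right sensor world pos = (-1, 2); dR² = 80
sL = 120/128 = 15/16
sR = 120/80 = 3/2
mL = 1·sL + -1/2·sR = 3/16
mR = -1·sL + 0·sR = -15/16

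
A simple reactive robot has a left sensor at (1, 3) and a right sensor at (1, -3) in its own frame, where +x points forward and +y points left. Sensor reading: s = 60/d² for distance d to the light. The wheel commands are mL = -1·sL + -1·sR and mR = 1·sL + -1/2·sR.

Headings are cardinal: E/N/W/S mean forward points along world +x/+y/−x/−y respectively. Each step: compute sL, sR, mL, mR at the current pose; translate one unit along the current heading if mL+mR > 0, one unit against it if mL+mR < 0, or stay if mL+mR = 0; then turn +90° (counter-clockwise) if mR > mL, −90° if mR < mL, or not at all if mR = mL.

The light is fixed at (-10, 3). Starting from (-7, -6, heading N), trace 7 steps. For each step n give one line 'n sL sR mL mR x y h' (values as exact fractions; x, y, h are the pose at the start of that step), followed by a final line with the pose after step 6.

0 15/16 3/5 -123/80 51/80 -7 -6 N
1 60/173 60/53 -13560/9169 -2010/9169 -7 -7 W
2 6/17 30/61 -876/1037 111/1037 -6 -7 S
3 60/61 60/169 -13800/10309 8310/10309 -6 -6 E
4 15/16 3/5 -123/80 51/80 -7 -6 N
5 60/173 60/53 -13560/9169 -2010/9169 -7 -7 W
6 6/17 30/61 -876/1037 111/1037 -6 -7 S
final -6 -6 E

n=0: pose=(-7,-6,N); sL=15/16, sR=3/5; mL=-123/80, mR=51/80; mL+mR=-9/10 → advance -1; mR−mL=87/40 → turn +1·90°
n=1: pose=(-7,-7,W); sL=60/173, sR=60/53; mL=-13560/9169, mR=-2010/9169; mL+mR=-90/53 → advance -1; mR−mL=11550/9169 → turn +1·90°
n=2: pose=(-6,-7,S); sL=6/17, sR=30/61; mL=-876/1037, mR=111/1037; mL+mR=-45/61 → advance -1; mR−mL=987/1037 → turn +1·90°
n=3: pose=(-6,-6,E); sL=60/61, sR=60/169; mL=-13800/10309, mR=8310/10309; mL+mR=-90/169 → advance -1; mR−mL=22110/10309 → turn +1·90°
n=4: pose=(-7,-6,N); sL=15/16, sR=3/5; mL=-123/80, mR=51/80; mL+mR=-9/10 → advance -1; mR−mL=87/40 → turn +1·90°
n=5: pose=(-7,-7,W); sL=60/173, sR=60/53; mL=-13560/9169, mR=-2010/9169; mL+mR=-90/53 → advance -1; mR−mL=11550/9169 → turn +1·90°
n=6: pose=(-6,-7,S); sL=6/17, sR=30/61; mL=-876/1037, mR=111/1037; mL+mR=-45/61 → advance -1; mR−mL=987/1037 → turn +1·90°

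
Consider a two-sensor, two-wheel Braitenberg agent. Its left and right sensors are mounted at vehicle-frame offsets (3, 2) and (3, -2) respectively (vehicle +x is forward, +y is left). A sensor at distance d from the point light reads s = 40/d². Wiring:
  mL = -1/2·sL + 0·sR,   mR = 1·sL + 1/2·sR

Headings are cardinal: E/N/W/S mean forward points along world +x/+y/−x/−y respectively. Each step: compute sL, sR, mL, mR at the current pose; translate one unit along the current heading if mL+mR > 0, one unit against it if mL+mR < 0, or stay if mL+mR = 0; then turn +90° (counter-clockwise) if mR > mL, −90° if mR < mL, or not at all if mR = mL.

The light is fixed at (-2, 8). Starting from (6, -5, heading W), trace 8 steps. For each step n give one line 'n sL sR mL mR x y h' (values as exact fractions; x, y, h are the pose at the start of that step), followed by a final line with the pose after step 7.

0 4/25 20/73 -2/25 542/1825 6 -5 W
1 40/337 40/281 -20/337 17980/94697 5 -5 S
2 10/61 10/89 -5/61 1195/5429 5 -6 E
3 40/157 40/221 -20/157 11980/34697 6 -6 N
4 4/25 20/73 -2/25 542/1825 6 -5 W
5 40/337 40/281 -20/337 17980/94697 5 -5 S
6 10/61 10/89 -5/61 1195/5429 5 -6 E
7 40/157 40/221 -20/157 11980/34697 6 -6 N
final 6 -5 W

n=0: pose=(6,-5,W); sL=4/25, sR=20/73; mL=-2/25, mR=542/1825; mL+mR=396/1825 → advance +1; mR−mL=688/1825 → turn +1·90°
n=1: pose=(5,-5,S); sL=40/337, sR=40/281; mL=-20/337, mR=17980/94697; mL+mR=12360/94697 → advance +1; mR−mL=23600/94697 → turn +1·90°
n=2: pose=(5,-6,E); sL=10/61, sR=10/89; mL=-5/61, mR=1195/5429; mL+mR=750/5429 → advance +1; mR−mL=1640/5429 → turn +1·90°
n=3: pose=(6,-6,N); sL=40/157, sR=40/221; mL=-20/157, mR=11980/34697; mL+mR=7560/34697 → advance +1; mR−mL=16400/34697 → turn +1·90°
n=4: pose=(6,-5,W); sL=4/25, sR=20/73; mL=-2/25, mR=542/1825; mL+mR=396/1825 → advance +1; mR−mL=688/1825 → turn +1·90°
n=5: pose=(5,-5,S); sL=40/337, sR=40/281; mL=-20/337, mR=17980/94697; mL+mR=12360/94697 → advance +1; mR−mL=23600/94697 → turn +1·90°
n=6: pose=(5,-6,E); sL=10/61, sR=10/89; mL=-5/61, mR=1195/5429; mL+mR=750/5429 → advance +1; mR−mL=1640/5429 → turn +1·90°
n=7: pose=(6,-6,N); sL=40/157, sR=40/221; mL=-20/157, mR=11980/34697; mL+mR=7560/34697 → advance +1; mR−mL=16400/34697 → turn +1·90°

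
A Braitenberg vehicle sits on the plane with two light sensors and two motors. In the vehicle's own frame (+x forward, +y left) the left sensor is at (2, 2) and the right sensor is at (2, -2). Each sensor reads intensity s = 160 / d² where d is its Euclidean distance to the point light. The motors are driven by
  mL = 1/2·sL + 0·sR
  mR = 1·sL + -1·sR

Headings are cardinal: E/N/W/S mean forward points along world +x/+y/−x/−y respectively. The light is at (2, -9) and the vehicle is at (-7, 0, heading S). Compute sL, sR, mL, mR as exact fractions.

80/49 16/17 40/49 576/833

left sensor world pos  = (-5, -2); dL² = 98
right sensor world pos = (-9, -2); dR² = 170
sL = 160/98 = 80/49
sR = 160/170 = 16/17
mL = 1/2·sL + 0·sR = 40/49
mR = 1·sL + -1·sR = 576/833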